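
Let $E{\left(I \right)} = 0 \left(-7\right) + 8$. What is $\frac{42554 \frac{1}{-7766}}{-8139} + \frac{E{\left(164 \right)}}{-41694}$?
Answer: $\frac{35238519}{73204789471} \approx 0.00048137$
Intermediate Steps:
$E{\left(I \right)} = 8$ ($E{\left(I \right)} = 0 + 8 = 8$)
$\frac{42554 \frac{1}{-7766}}{-8139} + \frac{E{\left(164 \right)}}{-41694} = \frac{42554 \frac{1}{-7766}}{-8139} + \frac{8}{-41694} = 42554 \left(- \frac{1}{7766}\right) \left(- \frac{1}{8139}\right) + 8 \left(- \frac{1}{41694}\right) = \left(- \frac{21277}{3883}\right) \left(- \frac{1}{8139}\right) - \frac{4}{20847} = \frac{21277}{31603737} - \frac{4}{20847} = \frac{35238519}{73204789471}$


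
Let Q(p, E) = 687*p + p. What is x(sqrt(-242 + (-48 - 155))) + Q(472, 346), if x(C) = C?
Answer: 324736 + I*sqrt(445) ≈ 3.2474e+5 + 21.095*I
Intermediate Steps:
Q(p, E) = 688*p
x(sqrt(-242 + (-48 - 155))) + Q(472, 346) = sqrt(-242 + (-48 - 155)) + 688*472 = sqrt(-242 - 203) + 324736 = sqrt(-445) + 324736 = I*sqrt(445) + 324736 = 324736 + I*sqrt(445)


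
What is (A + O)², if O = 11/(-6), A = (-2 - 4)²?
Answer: 42025/36 ≈ 1167.4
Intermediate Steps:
A = 36 (A = (-6)² = 36)
O = -11/6 (O = 11*(-⅙) = -11/6 ≈ -1.8333)
(A + O)² = (36 - 11/6)² = (205/6)² = 42025/36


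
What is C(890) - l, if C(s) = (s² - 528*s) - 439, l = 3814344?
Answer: -3492603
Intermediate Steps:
C(s) = -439 + s² - 528*s
C(890) - l = (-439 + 890² - 528*890) - 1*3814344 = (-439 + 792100 - 469920) - 3814344 = 321741 - 3814344 = -3492603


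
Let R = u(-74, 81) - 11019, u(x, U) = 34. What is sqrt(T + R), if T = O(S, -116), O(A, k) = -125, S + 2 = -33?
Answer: I*sqrt(11110) ≈ 105.4*I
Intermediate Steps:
S = -35 (S = -2 - 33 = -35)
T = -125
R = -10985 (R = 34 - 11019 = -10985)
sqrt(T + R) = sqrt(-125 - 10985) = sqrt(-11110) = I*sqrt(11110)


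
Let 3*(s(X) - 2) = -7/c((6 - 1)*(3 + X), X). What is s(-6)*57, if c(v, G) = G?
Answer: 817/6 ≈ 136.17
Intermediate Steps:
s(X) = 2 - 7/(3*X) (s(X) = 2 + (-7/X)/3 = 2 - 7/(3*X))
s(-6)*57 = (2 - 7/3/(-6))*57 = (2 - 7/3*(-⅙))*57 = (2 + 7/18)*57 = (43/18)*57 = 817/6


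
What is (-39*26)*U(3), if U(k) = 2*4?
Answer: -8112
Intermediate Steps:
U(k) = 8
(-39*26)*U(3) = -39*26*8 = -1014*8 = -8112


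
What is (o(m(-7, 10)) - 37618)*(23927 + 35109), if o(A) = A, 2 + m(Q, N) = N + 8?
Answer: -2219871672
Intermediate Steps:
m(Q, N) = 6 + N (m(Q, N) = -2 + (N + 8) = -2 + (8 + N) = 6 + N)
(o(m(-7, 10)) - 37618)*(23927 + 35109) = ((6 + 10) - 37618)*(23927 + 35109) = (16 - 37618)*59036 = -37602*59036 = -2219871672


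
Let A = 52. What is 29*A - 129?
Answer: 1379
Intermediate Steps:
29*A - 129 = 29*52 - 129 = 1508 - 129 = 1379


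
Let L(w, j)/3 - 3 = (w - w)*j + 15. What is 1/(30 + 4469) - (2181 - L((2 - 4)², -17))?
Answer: -9569372/4499 ≈ -2127.0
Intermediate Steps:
L(w, j) = 54 (L(w, j) = 9 + 3*((w - w)*j + 15) = 9 + 3*(0*j + 15) = 9 + 3*(0 + 15) = 9 + 3*15 = 9 + 45 = 54)
1/(30 + 4469) - (2181 - L((2 - 4)², -17)) = 1/(30 + 4469) - (2181 - 1*54) = 1/4499 - (2181 - 54) = 1/4499 - 1*2127 = 1/4499 - 2127 = -9569372/4499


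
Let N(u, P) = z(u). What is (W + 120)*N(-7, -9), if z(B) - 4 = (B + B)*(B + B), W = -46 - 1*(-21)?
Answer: 19000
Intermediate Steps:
W = -25 (W = -46 + 21 = -25)
z(B) = 4 + 4*B² (z(B) = 4 + (B + B)*(B + B) = 4 + (2*B)*(2*B) = 4 + 4*B²)
N(u, P) = 4 + 4*u²
(W + 120)*N(-7, -9) = (-25 + 120)*(4 + 4*(-7)²) = 95*(4 + 4*49) = 95*(4 + 196) = 95*200 = 19000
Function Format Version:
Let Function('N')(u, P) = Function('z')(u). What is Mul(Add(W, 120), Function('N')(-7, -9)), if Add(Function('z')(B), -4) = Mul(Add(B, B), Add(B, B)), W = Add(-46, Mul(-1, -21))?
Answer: 19000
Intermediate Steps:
W = -25 (W = Add(-46, 21) = -25)
Function('z')(B) = Add(4, Mul(4, Pow(B, 2))) (Function('z')(B) = Add(4, Mul(Add(B, B), Add(B, B))) = Add(4, Mul(Mul(2, B), Mul(2, B))) = Add(4, Mul(4, Pow(B, 2))))
Function('N')(u, P) = Add(4, Mul(4, Pow(u, 2)))
Mul(Add(W, 120), Function('N')(-7, -9)) = Mul(Add(-25, 120), Add(4, Mul(4, Pow(-7, 2)))) = Mul(95, Add(4, Mul(4, 49))) = Mul(95, Add(4, 196)) = Mul(95, 200) = 19000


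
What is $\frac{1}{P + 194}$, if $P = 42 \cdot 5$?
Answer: $\frac{1}{404} \approx 0.0024752$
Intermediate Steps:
$P = 210$
$\frac{1}{P + 194} = \frac{1}{210 + 194} = \frac{1}{404}$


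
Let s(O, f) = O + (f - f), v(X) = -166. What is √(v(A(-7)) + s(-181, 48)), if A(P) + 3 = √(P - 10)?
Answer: I*√347 ≈ 18.628*I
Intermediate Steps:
A(P) = -3 + √(-10 + P) (A(P) = -3 + √(P - 10) = -3 + √(-10 + P))
s(O, f) = O (s(O, f) = O + 0 = O)
√(v(A(-7)) + s(-181, 48)) = √(-166 - 181) = √(-347) = I*√347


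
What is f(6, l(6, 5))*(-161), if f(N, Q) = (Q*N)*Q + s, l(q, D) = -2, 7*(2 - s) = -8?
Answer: -4370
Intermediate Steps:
s = 22/7 (s = 2 - 1/7*(-8) = 2 + 8/7 = 22/7 ≈ 3.1429)
f(N, Q) = 22/7 + N*Q**2 (f(N, Q) = (Q*N)*Q + 22/7 = (N*Q)*Q + 22/7 = N*Q**2 + 22/7 = 22/7 + N*Q**2)
f(6, l(6, 5))*(-161) = (22/7 + 6*(-2)**2)*(-161) = (22/7 + 6*4)*(-161) = (22/7 + 24)*(-161) = (190/7)*(-161) = -4370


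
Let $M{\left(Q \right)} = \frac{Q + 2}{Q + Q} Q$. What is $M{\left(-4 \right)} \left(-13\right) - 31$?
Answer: $-18$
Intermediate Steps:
$M{\left(Q \right)} = 1 + \frac{Q}{2}$ ($M{\left(Q \right)} = \frac{2 + Q}{2 Q} Q = 1 + \frac{Q}{2}$)
$M{\left(-4 \right)} \left(-13\right) - 31 = \left(1 + \frac{1}{2} \left(-4\right)\right) \left(-13\right) - 31 = \left(1 - 2\right) \left(-13\right) - 31 = \left(-1\right) \left(-13\right) - 31 = 13 - 31 = -18$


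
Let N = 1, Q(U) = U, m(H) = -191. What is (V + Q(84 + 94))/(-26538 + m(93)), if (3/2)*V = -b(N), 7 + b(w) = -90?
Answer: -728/80187 ≈ -0.0090788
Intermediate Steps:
b(w) = -97 (b(w) = -7 - 90 = -97)
V = 194/3 (V = 2*(-1*(-97))/3 = (⅔)*97 = 194/3 ≈ 64.667)
(V + Q(84 + 94))/(-26538 + m(93)) = (194/3 + (84 + 94))/(-26538 - 191) = (194/3 + 178)/(-26729) = (728/3)*(-1/26729) = -728/80187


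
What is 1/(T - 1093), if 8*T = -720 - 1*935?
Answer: -8/10399 ≈ -0.00076931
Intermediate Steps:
T = -1655/8 (T = (-720 - 1*935)/8 = (-720 - 935)/8 = (⅛)*(-1655) = -1655/8 ≈ -206.88)
1/(T - 1093) = 1/(-1655/8 - 1093) = 1/(-10399/8) = -8/10399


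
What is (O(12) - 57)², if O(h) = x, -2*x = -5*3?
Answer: 9801/4 ≈ 2450.3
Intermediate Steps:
x = 15/2 (x = -(-5)*3/2 = -½*(-15) = 15/2 ≈ 7.5000)
O(h) = 15/2
(O(12) - 57)² = (15/2 - 57)² = (-99/2)² = 9801/4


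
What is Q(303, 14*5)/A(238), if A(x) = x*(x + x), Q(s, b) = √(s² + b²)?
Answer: √96709/113288 ≈ 0.0027450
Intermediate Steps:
Q(s, b) = √(b² + s²)
A(x) = 2*x² (A(x) = x*(2*x) = 2*x²)
Q(303, 14*5)/A(238) = √((14*5)² + 303²)/((2*238²)) = √(70² + 91809)/((2*56644)) = √(4900 + 91809)/113288 = √96709*(1/113288) = √96709/113288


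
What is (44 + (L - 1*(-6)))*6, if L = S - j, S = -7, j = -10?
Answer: 318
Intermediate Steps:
L = 3 (L = -7 - 1*(-10) = -7 + 10 = 3)
(44 + (L - 1*(-6)))*6 = (44 + (3 - 1*(-6)))*6 = (44 + (3 + 6))*6 = (44 + 9)*6 = 53*6 = 318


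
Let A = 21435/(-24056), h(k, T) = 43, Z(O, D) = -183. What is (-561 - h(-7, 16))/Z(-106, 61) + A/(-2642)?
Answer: 38391717613/11630739216 ≈ 3.3009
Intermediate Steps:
A = -21435/24056 (A = 21435*(-1/24056) = -21435/24056 ≈ -0.89105)
(-561 - h(-7, 16))/Z(-106, 61) + A/(-2642) = (-561 - 1*43)/(-183) - 21435/24056/(-2642) = (-561 - 43)*(-1/183) - 21435/24056*(-1/2642) = -604*(-1/183) + 21435/63555952 = 604/183 + 21435/63555952 = 38391717613/11630739216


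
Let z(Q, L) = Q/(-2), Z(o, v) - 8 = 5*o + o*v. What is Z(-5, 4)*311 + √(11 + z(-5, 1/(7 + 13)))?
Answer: -11507 + 3*√6/2 ≈ -11503.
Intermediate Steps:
Z(o, v) = 8 + 5*o + o*v (Z(o, v) = 8 + (5*o + o*v) = 8 + 5*o + o*v)
z(Q, L) = -Q/2 (z(Q, L) = Q*(-½) = -Q/2)
Z(-5, 4)*311 + √(11 + z(-5, 1/(7 + 13))) = (8 + 5*(-5) - 5*4)*311 + √(11 - ½*(-5)) = (8 - 25 - 20)*311 + √(11 + 5/2) = -37*311 + √(27/2) = -11507 + 3*√6/2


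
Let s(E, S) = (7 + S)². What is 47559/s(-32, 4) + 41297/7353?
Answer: 354698264/889713 ≈ 398.67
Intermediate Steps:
47559/s(-32, 4) + 41297/7353 = 47559/((7 + 4)²) + 41297/7353 = 47559/(11²) + 41297*(1/7353) = 47559/121 + 41297/7353 = 354698264/889713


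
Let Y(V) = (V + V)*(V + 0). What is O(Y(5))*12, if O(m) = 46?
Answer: 552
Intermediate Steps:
Y(V) = 2*V**2 (Y(V) = (2*V)*V = 2*V**2)
O(Y(5))*12 = 46*12 = 552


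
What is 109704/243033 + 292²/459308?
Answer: 846546316/1328892871 ≈ 0.63703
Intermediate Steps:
109704/243033 + 292²/459308 = 109704*(1/243033) + 85264*(1/459308) = 5224/11573 + 21316/114827 = 846546316/1328892871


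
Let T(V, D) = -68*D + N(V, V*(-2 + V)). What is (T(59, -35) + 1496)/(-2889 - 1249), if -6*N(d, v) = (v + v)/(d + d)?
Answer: -7733/8276 ≈ -0.93439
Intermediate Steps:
N(d, v) = -v/(6*d) (N(d, v) = -(v + v)/(6*(d + d)) = -2*v/(6*(2*d)) = -2*v*1/(2*d)/6 = -v/(6*d))
T(V, D) = 1/3 - 68*D - V/6 (T(V, D) = -68*D - V*(-2 + V)/(6*V) = -68*D + (1/3 - V/6) = 1/3 - 68*D - V/6)
(T(59, -35) + 1496)/(-2889 - 1249) = ((1/3 - 68*(-35) - 1/6*59) + 1496)/(-2889 - 1249) = ((1/3 + 2380 - 59/6) + 1496)/(-4138) = (4741/2 + 1496)*(-1/4138) = (7733/2)*(-1/4138) = -7733/8276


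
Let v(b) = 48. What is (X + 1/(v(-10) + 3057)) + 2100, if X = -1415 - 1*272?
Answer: 1282366/3105 ≈ 413.00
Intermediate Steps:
X = -1687 (X = -1415 - 272 = -1687)
(X + 1/(v(-10) + 3057)) + 2100 = (-1687 + 1/(48 + 3057)) + 2100 = (-1687 + 1/3105) + 2100 = -5238134/3105 + 2100 = 1282366/3105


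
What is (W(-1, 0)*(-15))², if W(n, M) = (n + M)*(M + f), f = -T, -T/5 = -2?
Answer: 22500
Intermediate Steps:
T = 10 (T = -5*(-2) = 10)
f = -10 (f = -1*10 = -10)
W(n, M) = (-10 + M)*(M + n) (W(n, M) = (n + M)*(M - 10) = (M + n)*(-10 + M) = (-10 + M)*(M + n))
(W(-1, 0)*(-15))² = ((0² - 10*0 - 10*(-1) + 0*(-1))*(-15))² = ((0 + 0 + 10 + 0)*(-15))² = (10*(-15))² = (-150)² = 22500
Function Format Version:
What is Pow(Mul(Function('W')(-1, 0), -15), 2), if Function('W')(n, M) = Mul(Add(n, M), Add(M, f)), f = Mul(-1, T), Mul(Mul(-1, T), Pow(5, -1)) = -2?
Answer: 22500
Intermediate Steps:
T = 10 (T = Mul(-5, -2) = 10)
f = -10 (f = Mul(-1, 10) = -10)
Function('W')(n, M) = Mul(Add(-10, M), Add(M, n)) (Function('W')(n, M) = Mul(Add(n, M), Add(M, -10)) = Mul(Add(M, n), Add(-10, M)) = Mul(Add(-10, M), Add(M, n)))
Pow(Mul(Function('W')(-1, 0), -15), 2) = Pow(Mul(Add(Pow(0, 2), Mul(-10, 0), Mul(-10, -1), Mul(0, -1)), -15), 2) = Pow(Mul(Add(0, 0, 10, 0), -15), 2) = Pow(Mul(10, -15), 2) = Pow(-150, 2) = 22500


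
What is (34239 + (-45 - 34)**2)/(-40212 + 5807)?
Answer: -8096/6881 ≈ -1.1766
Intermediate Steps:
(34239 + (-45 - 34)**2)/(-40212 + 5807) = (34239 + (-79)**2)/(-34405) = (34239 + 6241)*(-1/34405) = 40480*(-1/34405) = -8096/6881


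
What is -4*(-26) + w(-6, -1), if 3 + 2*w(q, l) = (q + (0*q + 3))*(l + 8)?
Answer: 92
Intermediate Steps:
w(q, l) = -3/2 + (3 + q)*(8 + l)/2 (w(q, l) = -3/2 + ((q + (0*q + 3))*(l + 8))/2 = -3/2 + ((q + (0 + 3))*(8 + l))/2 = -3/2 + ((q + 3)*(8 + l))/2 = -3/2 + ((3 + q)*(8 + l))/2 = -3/2 + (3 + q)*(8 + l)/2)
-4*(-26) + w(-6, -1) = -4*(-26) + (21/2 + 4*(-6) + (3/2)*(-1) + (½)*(-1)*(-6)) = 104 + (21/2 - 24 - 3/2 + 3) = 104 - 12 = 92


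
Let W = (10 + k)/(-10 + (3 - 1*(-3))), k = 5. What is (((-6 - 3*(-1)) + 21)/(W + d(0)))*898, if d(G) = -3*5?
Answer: -21552/25 ≈ -862.08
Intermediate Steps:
W = -15/4 (W = (10 + 5)/(-10 + (3 - 1*(-3))) = 15/(-10 + (3 + 3)) = 15/(-10 + 6) = 15/(-4) = 15*(-1/4) = -15/4 ≈ -3.7500)
d(G) = -15
(((-6 - 3*(-1)) + 21)/(W + d(0)))*898 = (((-6 - 3*(-1)) + 21)/(-15/4 - 15))*898 = (((-6 + 3) + 21)/(-75/4))*898 = ((-3 + 21)*(-4/75))*898 = (18*(-4/75))*898 = -24/25*898 = -21552/25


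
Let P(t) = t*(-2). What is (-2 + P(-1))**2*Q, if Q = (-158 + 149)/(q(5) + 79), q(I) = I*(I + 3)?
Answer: 0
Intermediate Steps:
q(I) = I*(3 + I)
P(t) = -2*t
Q = -9/119 (Q = (-158 + 149)/(5*(3 + 5) + 79) = -9/(5*8 + 79) = -9/(40 + 79) = -9/119 ≈ -0.075630)
(-2 + P(-1))**2*Q = (-2 - 2*(-1))**2*(-9/119) = (-2 + 2)**2*(-9/119) = 0**2*(-9/119) = 0*(-9/119) = 0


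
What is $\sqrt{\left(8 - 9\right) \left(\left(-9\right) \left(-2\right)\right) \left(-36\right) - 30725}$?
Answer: $i \sqrt{30077} \approx 173.43 i$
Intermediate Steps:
$\sqrt{\left(8 - 9\right) \left(\left(-9\right) \left(-2\right)\right) \left(-36\right) - 30725} = \sqrt{\left(-1\right) 18 \left(-36\right) - 30725} = \sqrt{\left(-18\right) \left(-36\right) - 30725} = \sqrt{648 - 30725} = \sqrt{-30077} = i \sqrt{30077}$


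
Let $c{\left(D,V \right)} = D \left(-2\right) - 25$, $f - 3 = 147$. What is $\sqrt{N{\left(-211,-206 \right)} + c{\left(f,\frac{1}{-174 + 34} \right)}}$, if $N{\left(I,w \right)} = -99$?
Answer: $2 i \sqrt{106} \approx 20.591 i$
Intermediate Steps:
$f = 150$ ($f = 3 + 147 = 150$)
$c{\left(D,V \right)} = -25 - 2 D$ ($c{\left(D,V \right)} = - 2 D - 25 = -25 - 2 D$)
$\sqrt{N{\left(-211,-206 \right)} + c{\left(f,\frac{1}{-174 + 34} \right)}} = \sqrt{-99 - 325} = \sqrt{-424} = 2 i \sqrt{106}$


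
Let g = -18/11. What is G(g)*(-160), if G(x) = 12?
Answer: -1920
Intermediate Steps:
g = -18/11 (g = -18*1/11 = -18/11 ≈ -1.6364)
G(g)*(-160) = 12*(-160) = -1920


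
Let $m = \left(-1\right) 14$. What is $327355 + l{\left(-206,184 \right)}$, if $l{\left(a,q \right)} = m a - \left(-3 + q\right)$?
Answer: $330058$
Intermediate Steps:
$m = -14$
$l{\left(a,q \right)} = 3 - q - 14 a$ ($l{\left(a,q \right)} = - 14 a - \left(-3 + q\right) = 3 - q - 14 a$)
$327355 + l{\left(-206,184 \right)} = 327355 - -2703 = 327355 + \left(3 - 184 + 2884\right) = 327355 + 2703 = 330058$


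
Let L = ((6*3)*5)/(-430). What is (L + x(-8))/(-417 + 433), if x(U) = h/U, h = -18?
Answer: 351/2752 ≈ 0.12754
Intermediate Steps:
x(U) = -18/U
L = -9/43 (L = (18*5)*(-1/430) = 90*(-1/430) = -9/43 ≈ -0.20930)
(L + x(-8))/(-417 + 433) = (-9/43 - 18/(-8))/(-417 + 433) = (-9/43 - 18*(-⅛))/16 = (-9/43 + 9/4)*(1/16) = (351/172)*(1/16) = 351/2752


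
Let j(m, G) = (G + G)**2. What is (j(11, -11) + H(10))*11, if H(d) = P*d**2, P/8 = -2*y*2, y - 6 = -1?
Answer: -170676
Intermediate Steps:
y = 5 (y = 6 - 1 = 5)
P = -160 (P = 8*(-2*5*2) = 8*(-10*2) = 8*(-20) = -160)
j(m, G) = 4*G**2 (j(m, G) = (2*G)**2 = 4*G**2)
H(d) = -160*d**2
(j(11, -11) + H(10))*11 = (4*(-11)**2 - 160*10**2)*11 = (4*121 - 160*100)*11 = (484 - 16000)*11 = -15516*11 = -170676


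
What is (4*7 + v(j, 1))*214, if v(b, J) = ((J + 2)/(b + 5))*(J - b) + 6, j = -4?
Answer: 10486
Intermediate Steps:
v(b, J) = 6 + (2 + J)*(J - b)/(5 + b) (v(b, J) = ((2 + J)/(5 + b))*(J - b) + 6 = (2 + J)*(J - b)/(5 + b) + 6 = 6 + (2 + J)*(J - b)/(5 + b))
(4*7 + v(j, 1))*214 = (4*7 + (30 + 1² + 2*1 + 4*(-4) - 1*1*(-4))/(5 - 4))*214 = (28 + (30 + 1 + 2 - 16 + 4)/1)*214 = (28 + 1*21)*214 = (28 + 21)*214 = 49*214 = 10486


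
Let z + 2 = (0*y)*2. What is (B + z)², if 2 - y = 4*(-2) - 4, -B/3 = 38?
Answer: 13456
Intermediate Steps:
B = -114 (B = -3*38 = -114)
y = 14 (y = 2 - (4*(-2) - 4) = 2 - (-8 - 4) = 2 - 1*(-12) = 2 + 12 = 14)
z = -2 (z = -2 + (0*14)*2 = -2 + 0*2 = -2 + 0 = -2)
(B + z)² = (-114 - 2)² = (-116)² = 13456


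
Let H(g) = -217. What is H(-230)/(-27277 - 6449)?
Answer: 31/4818 ≈ 0.0064342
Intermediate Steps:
H(-230)/(-27277 - 6449) = -217/(-27277 - 6449) = -217/(-33726) = -217*(-1/33726) = 31/4818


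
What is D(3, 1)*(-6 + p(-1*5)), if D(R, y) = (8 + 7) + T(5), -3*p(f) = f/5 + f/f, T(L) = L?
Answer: -120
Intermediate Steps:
p(f) = -⅓ - f/15 (p(f) = -(f/5 + f/f)/3 = -(f*(⅕) + 1)/3 = -(f/5 + 1)/3 = -(1 + f/5)/3 = -⅓ - f/15)
D(R, y) = 20 (D(R, y) = (8 + 7) + 5 = 15 + 5 = 20)
D(3, 1)*(-6 + p(-1*5)) = 20*(-6 + (-⅓ - (-1)*5/15)) = 20*(-6 + (-⅓ - 1/15*(-5))) = 20*(-6 + (-⅓ + ⅓)) = 20*(-6 + 0) = 20*(-6) = -120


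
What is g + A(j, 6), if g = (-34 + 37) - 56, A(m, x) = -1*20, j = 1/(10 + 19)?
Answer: -73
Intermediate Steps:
j = 1/29 ≈ 0.034483
A(m, x) = -20
g = -53 (g = 3 - 56 = -53)
g + A(j, 6) = -53 - 20 = -73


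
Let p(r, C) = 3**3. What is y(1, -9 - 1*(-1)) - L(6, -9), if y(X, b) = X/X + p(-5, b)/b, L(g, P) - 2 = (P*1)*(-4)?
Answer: -323/8 ≈ -40.375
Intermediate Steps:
p(r, C) = 27
L(g, P) = 2 - 4*P (L(g, P) = 2 + (P*1)*(-4) = 2 + P*(-4) = 2 - 4*P)
y(X, b) = 1 + 27/b (y(X, b) = X/X + 27/b = 1 + 27/b)
y(1, -9 - 1*(-1)) - L(6, -9) = (27 + (-9 - 1*(-1)))/(-9 - 1*(-1)) - (2 - 4*(-9)) = (27 + (-9 + 1))/(-9 + 1) - (2 + 36) = (27 - 8)/(-8) - 1*38 = -1/8*19 - 38 = -19/8 - 38 = -323/8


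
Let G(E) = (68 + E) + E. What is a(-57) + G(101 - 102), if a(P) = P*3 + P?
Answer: -162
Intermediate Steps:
G(E) = 68 + 2*E
a(P) = 4*P (a(P) = 3*P + P = 4*P)
a(-57) + G(101 - 102) = 4*(-57) + (68 + 2*(101 - 102)) = -228 + (68 + 2*(-1)) = -228 + (68 - 2) = -228 + 66 = -162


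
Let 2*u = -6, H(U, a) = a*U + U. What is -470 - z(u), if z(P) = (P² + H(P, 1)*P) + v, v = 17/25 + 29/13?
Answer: -162471/325 ≈ -499.91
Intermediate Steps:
H(U, a) = U + U*a (H(U, a) = U*a + U = U + U*a)
u = -3 (u = (½)*(-6) = -3)
v = 946/325 (v = 17*(1/25) + 29*(1/13) = 17/25 + 29/13 = 946/325 ≈ 2.9108)
z(P) = 946/325 + 3*P² (z(P) = (P² + (P*(1 + 1))*P) + 946/325 = (P² + (P*2)*P) + 946/325 = (P² + (2*P)*P) + 946/325 = (P² + 2*P²) + 946/325 = 3*P² + 946/325 = 946/325 + 3*P²)
-470 - z(u) = -470 - (946/325 + 3*(-3)²) = -470 - (946/325 + 3*9) = -470 - (946/325 + 27) = -470 - 1*9721/325 = -470 - 9721/325 = -162471/325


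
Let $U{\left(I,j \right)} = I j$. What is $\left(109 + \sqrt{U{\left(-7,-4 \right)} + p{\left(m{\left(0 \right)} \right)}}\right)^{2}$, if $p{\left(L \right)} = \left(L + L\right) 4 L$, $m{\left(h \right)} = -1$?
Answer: $13225$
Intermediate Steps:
$p{\left(L \right)} = 8 L^{2}$ ($p{\left(L \right)} = 2 L 4 L = 8 L L = 8 L^{2}$)
$\left(109 + \sqrt{U{\left(-7,-4 \right)} + p{\left(m{\left(0 \right)} \right)}}\right)^{2} = \left(109 + \sqrt{\left(-7\right) \left(-4\right) + 8 \left(-1\right)^{2}}\right)^{2} = \left(109 + \sqrt{28 + 8 \cdot 1}\right)^{2} = \left(109 + \sqrt{28 + 8}\right)^{2} = \left(109 + \sqrt{36}\right)^{2} = \left(109 + 6\right)^{2} = 115^{2} = 13225$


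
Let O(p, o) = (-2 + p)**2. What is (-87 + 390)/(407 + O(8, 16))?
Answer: 303/443 ≈ 0.68397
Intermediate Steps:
(-87 + 390)/(407 + O(8, 16)) = (-87 + 390)/(407 + (-2 + 8)**2) = 303/(407 + 6**2) = 303/(407 + 36) = 303/443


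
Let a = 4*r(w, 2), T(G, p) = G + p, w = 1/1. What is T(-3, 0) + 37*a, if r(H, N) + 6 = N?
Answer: -595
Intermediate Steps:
w = 1
r(H, N) = -6 + N
a = -16 (a = 4*(-6 + 2) = 4*(-4) = -16)
T(-3, 0) + 37*a = (-3 + 0) + 37*(-16) = -3 - 592 = -595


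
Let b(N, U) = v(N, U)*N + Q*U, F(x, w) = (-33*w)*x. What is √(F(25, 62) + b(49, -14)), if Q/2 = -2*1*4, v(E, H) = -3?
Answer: I*√51073 ≈ 225.99*I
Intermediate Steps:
F(x, w) = -33*w*x
Q = -16 (Q = 2*(-2*1*4) = 2*(-2*4) = 2*(-8) = -16)
b(N, U) = -16*U - 3*N (b(N, U) = -3*N - 16*U = -16*U - 3*N)
√(F(25, 62) + b(49, -14)) = √(-33*62*25 + (-16*(-14) - 3*49)) = √(-51150 + (224 - 147)) = √(-51150 + 77) = √(-51073) = I*√51073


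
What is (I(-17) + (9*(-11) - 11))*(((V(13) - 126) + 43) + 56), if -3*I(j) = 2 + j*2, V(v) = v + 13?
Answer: 298/3 ≈ 99.333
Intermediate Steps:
V(v) = 13 + v
I(j) = -2/3 - 2*j/3 (I(j) = -(2 + j*2)/3 = -(2 + 2*j)/3 = -2/3 - 2*j/3)
(I(-17) + (9*(-11) - 11))*(((V(13) - 126) + 43) + 56) = ((-2/3 - 2/3*(-17)) + (9*(-11) - 11))*((((13 + 13) - 126) + 43) + 56) = ((-2/3 + 34/3) + (-99 - 11))*(((26 - 126) + 43) + 56) = (32/3 - 110)*((-100 + 43) + 56) = -298*(-57 + 56)/3 = -298/3*(-1) = 298/3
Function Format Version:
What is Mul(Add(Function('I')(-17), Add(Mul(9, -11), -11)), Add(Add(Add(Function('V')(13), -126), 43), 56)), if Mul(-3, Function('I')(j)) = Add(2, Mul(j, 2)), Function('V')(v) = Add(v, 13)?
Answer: Rational(298, 3) ≈ 99.333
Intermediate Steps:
Function('V')(v) = Add(13, v)
Function('I')(j) = Add(Rational(-2, 3), Mul(Rational(-2, 3), j)) (Function('I')(j) = Mul(Rational(-1, 3), Add(2, Mul(j, 2))) = Mul(Rational(-1, 3), Add(2, Mul(2, j))) = Add(Rational(-2, 3), Mul(Rational(-2, 3), j)))
Mul(Add(Function('I')(-17), Add(Mul(9, -11), -11)), Add(Add(Add(Function('V')(13), -126), 43), 56)) = Mul(Add(Add(Rational(-2, 3), Mul(Rational(-2, 3), -17)), Add(Mul(9, -11), -11)), Add(Add(Add(Add(13, 13), -126), 43), 56)) = Mul(Add(Add(Rational(-2, 3), Rational(34, 3)), Add(-99, -11)), Add(Add(Add(26, -126), 43), 56)) = Mul(Add(Rational(32, 3), -110), Add(Add(-100, 43), 56)) = Mul(Rational(-298, 3), Add(-57, 56)) = Mul(Rational(-298, 3), -1) = Rational(298, 3)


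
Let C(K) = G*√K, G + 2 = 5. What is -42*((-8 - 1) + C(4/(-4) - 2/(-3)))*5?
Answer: 1890 - 210*I*√3 ≈ 1890.0 - 363.73*I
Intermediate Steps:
G = 3 (G = -2 + 5 = 3)
C(K) = 3*√K
-42*((-8 - 1) + C(4/(-4) - 2/(-3)))*5 = -42*((-8 - 1) + 3*√(4/(-4) - 2/(-3)))*5 = -42*(-9 + 3*√(4*(-¼) - 2*(-⅓)))*5 = -42*(-9 + 3*√(-1 + ⅔))*5 = -42*(-9 + 3*√(-⅓))*5 = -42*(-9 + 3*(I*√3/3))*5 = -42*(-9 + I*√3)*5 = (378 - 42*I*√3)*5 = 1890 - 210*I*√3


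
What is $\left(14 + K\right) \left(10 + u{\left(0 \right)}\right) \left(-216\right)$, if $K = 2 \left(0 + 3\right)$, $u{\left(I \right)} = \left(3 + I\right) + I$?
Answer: $-56160$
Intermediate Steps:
$u{\left(I \right)} = 3 + 2 I$
$K = 6$ ($K = 2 \cdot 3 = 6$)
$\left(14 + K\right) \left(10 + u{\left(0 \right)}\right) \left(-216\right) = \left(14 + 6\right) \left(10 + \left(3 + 2 \cdot 0\right)\right) \left(-216\right) = 20 \left(10 + \left(3 + 0\right)\right) \left(-216\right) = 20 \left(10 + 3\right) \left(-216\right) = 20 \cdot 13 \left(-216\right) = 260 \left(-216\right) = -56160$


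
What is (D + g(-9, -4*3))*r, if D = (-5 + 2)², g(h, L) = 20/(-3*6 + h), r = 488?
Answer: 108824/27 ≈ 4030.5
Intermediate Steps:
g(h, L) = 20/(-18 + h)
D = 9 (D = (-3)² = 9)
(D + g(-9, -4*3))*r = (9 + 20/(-18 - 9))*488 = (9 + 20/(-27))*488 = (9 + 20*(-1/27))*488 = (9 - 20/27)*488 = (223/27)*488 = 108824/27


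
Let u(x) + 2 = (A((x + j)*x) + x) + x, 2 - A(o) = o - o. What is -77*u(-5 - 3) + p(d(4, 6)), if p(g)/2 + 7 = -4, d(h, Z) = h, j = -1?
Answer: 1210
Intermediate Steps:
p(g) = -22 (p(g) = -14 + 2*(-4) = -14 - 8 = -22)
A(o) = 2 (A(o) = 2 - (o - o) = 2 - 1*0 = 2 + 0 = 2)
u(x) = 2*x (u(x) = -2 + ((2 + x) + x) = -2 + (2 + 2*x) = 2*x)
-77*u(-5 - 3) + p(d(4, 6)) = -154*(-5 - 3) - 22 = -154*(-8) - 22 = -77*(-16) - 22 = 1232 - 22 = 1210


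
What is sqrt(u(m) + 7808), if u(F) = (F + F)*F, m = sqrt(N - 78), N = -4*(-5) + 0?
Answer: 2*sqrt(1923) ≈ 87.704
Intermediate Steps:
N = 20 (N = 20 + 0 = 20)
m = I*sqrt(58) (m = sqrt(20 - 78) = sqrt(-58) = I*sqrt(58) ≈ 7.6158*I)
u(F) = 2*F**2 (u(F) = (2*F)*F = 2*F**2)
sqrt(u(m) + 7808) = sqrt(2*(I*sqrt(58))**2 + 7808) = sqrt(2*(-58) + 7808) = sqrt(-116 + 7808) = sqrt(7692) = 2*sqrt(1923)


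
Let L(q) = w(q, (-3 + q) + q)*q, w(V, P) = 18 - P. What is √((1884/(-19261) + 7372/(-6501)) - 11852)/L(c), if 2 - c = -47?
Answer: -2*I*√383980712526580917/42949006023 ≈ -0.028856*I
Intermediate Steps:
c = 49 (c = 2 - 1*(-47) = 2 + 47 = 49)
L(q) = q*(21 - 2*q) (L(q) = (18 - ((-3 + q) + q))*q = (18 - (-3 + 2*q))*q = (18 + (3 - 2*q))*q = (21 - 2*q)*q = q*(21 - 2*q))
√((1884/(-19261) + 7372/(-6501)) - 11852)/L(c) = √((1884/(-19261) + 7372/(-6501)) - 11852)/((49*(21 - 2*49))) = √((1884*(-1/19261) + 7372*(-1/6501)) - 11852)/((49*(21 - 98))) = √((-1884/19261 - 7372/6501) - 11852)/((49*(-77))) = √(-14021816/11383251 - 11852)/(-3773) = √(-134928312668/11383251)*(-1/3773) = (2*I*√383980712526580917/11383251)*(-1/3773) = -2*I*√383980712526580917/42949006023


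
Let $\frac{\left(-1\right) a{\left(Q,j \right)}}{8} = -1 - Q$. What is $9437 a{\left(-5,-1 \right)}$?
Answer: $-301984$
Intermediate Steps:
$a{\left(Q,j \right)} = 8 + 8 Q$ ($a{\left(Q,j \right)} = - 8 \left(-1 - Q\right) = 8 + 8 Q$)
$9437 a{\left(-5,-1 \right)} = 9437 \left(8 + 8 \left(-5\right)\right) = 9437 \left(8 - 40\right) = 9437 \left(-32\right) = -301984$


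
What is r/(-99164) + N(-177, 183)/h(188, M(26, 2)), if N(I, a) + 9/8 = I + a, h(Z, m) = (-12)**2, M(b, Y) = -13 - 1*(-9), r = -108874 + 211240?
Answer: -9504853/9519744 ≈ -0.99844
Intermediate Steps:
r = 102366
M(b, Y) = -4 (M(b, Y) = -13 + 9 = -4)
h(Z, m) = 144
N(I, a) = -9/8 + I + a (N(I, a) = -9/8 + (I + a) = -9/8 + I + a)
r/(-99164) + N(-177, 183)/h(188, M(26, 2)) = 102366/(-99164) + (-9/8 - 177 + 183)/144 = 102366*(-1/99164) + (39/8)*(1/144) = -51183/49582 + 13/384 = -9504853/9519744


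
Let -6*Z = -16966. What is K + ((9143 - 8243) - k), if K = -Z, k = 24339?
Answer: -78800/3 ≈ -26267.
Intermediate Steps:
Z = 8483/3 (Z = -1/6*(-16966) = 8483/3 ≈ 2827.7)
K = -8483/3 (K = -1*8483/3 = -8483/3 ≈ -2827.7)
K + ((9143 - 8243) - k) = -8483/3 + ((9143 - 8243) - 1*24339) = -8483/3 + (900 - 24339) = -8483/3 - 23439 = -78800/3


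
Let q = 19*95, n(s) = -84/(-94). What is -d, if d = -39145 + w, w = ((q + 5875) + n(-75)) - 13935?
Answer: 2133758/47 ≈ 45399.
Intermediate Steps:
n(s) = 42/47 (n(s) = -84*(-1/94) = 42/47)
q = 1805
w = -293943/47 (w = ((1805 + 5875) + 42/47) - 13935 = (7680 + 42/47) - 13935 = 361002/47 - 13935 = -293943/47 ≈ -6254.1)
d = -2133758/47 (d = -39145 - 293943/47 = -2133758/47 ≈ -45399.)
-d = -1*(-2133758/47) = 2133758/47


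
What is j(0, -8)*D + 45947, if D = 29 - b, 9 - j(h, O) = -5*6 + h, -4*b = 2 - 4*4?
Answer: 93883/2 ≈ 46942.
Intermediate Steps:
b = 7/2 (b = -(2 - 4*4)/4 = -(2 - 16)/4 = -¼*(-14) = 7/2 ≈ 3.5000)
j(h, O) = 39 - h (j(h, O) = 9 - (-5*6 + h) = 9 - (-30 + h) = 9 + (30 - h) = 39 - h)
D = 51/2 (D = 29 - 1*7/2 = 29 - 7/2 = 51/2 ≈ 25.500)
j(0, -8)*D + 45947 = (39 - 1*0)*(51/2) + 45947 = (39 + 0)*(51/2) + 45947 = 39*(51/2) + 45947 = 1989/2 + 45947 = 93883/2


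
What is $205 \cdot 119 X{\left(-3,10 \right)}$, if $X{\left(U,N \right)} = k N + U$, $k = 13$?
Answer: $3098165$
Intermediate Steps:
$X{\left(U,N \right)} = U + 13 N$ ($X{\left(U,N \right)} = 13 N + U = U + 13 N$)
$205 \cdot 119 X{\left(-3,10 \right)} = 205 \cdot 119 \left(-3 + 13 \cdot 10\right) = 24395 \left(-3 + 130\right) = 24395 \cdot 127 = 3098165$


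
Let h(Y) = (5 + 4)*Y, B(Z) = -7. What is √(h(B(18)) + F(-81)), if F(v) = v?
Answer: 12*I ≈ 12.0*I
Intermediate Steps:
h(Y) = 9*Y
√(h(B(18)) + F(-81)) = √(9*(-7) - 81) = √(-63 - 81) = √(-144) = 12*I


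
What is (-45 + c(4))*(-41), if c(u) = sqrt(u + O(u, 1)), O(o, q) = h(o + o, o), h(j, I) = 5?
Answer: 1722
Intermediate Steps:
O(o, q) = 5
c(u) = sqrt(5 + u) (c(u) = sqrt(u + 5) = sqrt(5 + u))
(-45 + c(4))*(-41) = (-45 + sqrt(5 + 4))*(-41) = (-45 + sqrt(9))*(-41) = (-45 + 3)*(-41) = -42*(-41) = 1722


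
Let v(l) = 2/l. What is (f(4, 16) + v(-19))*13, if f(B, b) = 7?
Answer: 1703/19 ≈ 89.632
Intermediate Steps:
(f(4, 16) + v(-19))*13 = (7 + 2/(-19))*13 = (7 + 2*(-1/19))*13 = (7 - 2/19)*13 = (131/19)*13 = 1703/19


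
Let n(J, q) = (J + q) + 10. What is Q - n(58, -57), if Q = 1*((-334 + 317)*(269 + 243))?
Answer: -8715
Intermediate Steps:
n(J, q) = 10 + J + q
Q = -8704 (Q = 1*(-17*512) = 1*(-8704) = -8704)
Q - n(58, -57) = -8704 - (10 + 58 - 57) = -8704 - 1*11 = -8704 - 11 = -8715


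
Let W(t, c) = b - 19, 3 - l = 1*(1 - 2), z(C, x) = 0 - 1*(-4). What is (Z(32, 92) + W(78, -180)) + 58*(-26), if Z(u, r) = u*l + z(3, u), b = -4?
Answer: -1399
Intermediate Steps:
z(C, x) = 4 (z(C, x) = 0 + 4 = 4)
l = 4 (l = 3 - (1 - 2) = 3 - (-1) = 3 - 1*(-1) = 3 + 1 = 4)
W(t, c) = -23 (W(t, c) = -4 - 19 = -23)
Z(u, r) = 4 + 4*u (Z(u, r) = u*4 + 4 = 4*u + 4 = 4 + 4*u)
(Z(32, 92) + W(78, -180)) + 58*(-26) = ((4 + 4*32) - 23) + 58*(-26) = ((4 + 128) - 23) - 1508 = (132 - 23) - 1508 = 109 - 1508 = -1399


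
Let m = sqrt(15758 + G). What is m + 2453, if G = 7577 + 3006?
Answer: 2453 + sqrt(26341) ≈ 2615.3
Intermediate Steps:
G = 10583
m = sqrt(26341) (m = sqrt(15758 + 10583) = sqrt(26341) ≈ 162.30)
m + 2453 = sqrt(26341) + 2453 = 2453 + sqrt(26341)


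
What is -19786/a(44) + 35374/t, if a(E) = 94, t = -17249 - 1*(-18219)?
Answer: -3966816/22795 ≈ -174.02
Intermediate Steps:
t = 970 (t = -17249 + 18219 = 970)
-19786/a(44) + 35374/t = -19786/94 + 35374/970 = -19786*1/94 + 35374*(1/970) = -9893/47 + 17687/485 = -3966816/22795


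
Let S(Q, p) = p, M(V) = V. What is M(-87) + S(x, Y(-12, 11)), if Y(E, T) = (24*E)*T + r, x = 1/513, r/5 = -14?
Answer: -3325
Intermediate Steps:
r = -70 (r = 5*(-14) = -70)
x = 1/513 ≈ 0.0019493
Y(E, T) = -70 + 24*E*T (Y(E, T) = (24*E)*T - 70 = 24*E*T - 70 = -70 + 24*E*T)
M(-87) + S(x, Y(-12, 11)) = -87 + (-70 + 24*(-12)*11) = -87 + (-70 - 3168) = -87 - 3238 = -3325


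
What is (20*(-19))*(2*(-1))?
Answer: 760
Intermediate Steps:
(20*(-19))*(2*(-1)) = -380*(-2) = 760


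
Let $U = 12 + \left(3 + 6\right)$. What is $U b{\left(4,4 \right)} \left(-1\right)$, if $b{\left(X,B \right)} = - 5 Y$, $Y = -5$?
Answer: $-525$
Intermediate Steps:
$U = 21$ ($U = 12 + 9 = 21$)
$b{\left(X,B \right)} = 25$ ($b{\left(X,B \right)} = \left(-5\right) \left(-5\right) = 25$)
$U b{\left(4,4 \right)} \left(-1\right) = 21 \cdot 25 \left(-1\right) = 525 \left(-1\right) = -525$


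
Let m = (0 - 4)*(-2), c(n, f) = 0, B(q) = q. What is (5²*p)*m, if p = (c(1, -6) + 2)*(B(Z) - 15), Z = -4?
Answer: -7600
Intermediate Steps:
p = -38 (p = (0 + 2)*(-4 - 15) = 2*(-19) = -38)
m = 8 (m = -4*(-2) = 8)
(5²*p)*m = (5²*(-38))*8 = (25*(-38))*8 = -950*8 = -7600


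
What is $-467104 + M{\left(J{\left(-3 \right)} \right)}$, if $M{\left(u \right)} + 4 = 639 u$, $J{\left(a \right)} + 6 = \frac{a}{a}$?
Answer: $-470303$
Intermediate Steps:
$J{\left(a \right)} = -5$ ($J{\left(a \right)} = -6 + \frac{a}{a} = -6 + 1 = -5$)
$M{\left(u \right)} = -4 + 639 u$
$-467104 + M{\left(J{\left(-3 \right)} \right)} = -467104 + \left(-4 + 639 \left(-5\right)\right) = -467104 - 3199 = -470303$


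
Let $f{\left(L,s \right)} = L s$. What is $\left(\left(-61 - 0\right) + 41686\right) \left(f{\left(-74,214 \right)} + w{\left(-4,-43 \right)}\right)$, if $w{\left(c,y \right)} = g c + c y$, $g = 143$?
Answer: $-675823500$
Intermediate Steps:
$w{\left(c,y \right)} = 143 c + c y$
$\left(\left(-61 - 0\right) + 41686\right) \left(f{\left(-74,214 \right)} + w{\left(-4,-43 \right)}\right) = \left(\left(-61 - 0\right) + 41686\right) \left(\left(-74\right) 214 - 4 \left(143 - 43\right)\right) = \left(\left(-61 + 0\right) + 41686\right) \left(-15836 - 400\right) = \left(-61 + 41686\right) \left(-15836 - 400\right) = 41625 \left(-16236\right) = -675823500$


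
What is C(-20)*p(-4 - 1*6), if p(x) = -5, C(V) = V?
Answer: 100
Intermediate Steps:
C(-20)*p(-4 - 1*6) = -20*(-5) = 100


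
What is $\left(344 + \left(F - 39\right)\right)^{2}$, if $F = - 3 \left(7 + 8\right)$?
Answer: $67600$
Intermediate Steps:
$F = -45$ ($F = \left(-3\right) 15 = -45$)
$\left(344 + \left(F - 39\right)\right)^{2} = \left(344 - 84\right)^{2} = 260^{2} = 67600$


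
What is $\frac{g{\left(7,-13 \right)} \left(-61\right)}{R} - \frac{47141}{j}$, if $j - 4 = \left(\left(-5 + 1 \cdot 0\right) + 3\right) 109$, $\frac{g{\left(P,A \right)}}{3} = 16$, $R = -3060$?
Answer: $\frac{12073171}{54570} \approx 221.24$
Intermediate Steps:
$g{\left(P,A \right)} = 48$ ($g{\left(P,A \right)} = 3 \cdot 16 = 48$)
$j = -214$ ($j = 4 + \left(\left(-5 + 1 \cdot 0\right) + 3\right) 109 = 4 + \left(\left(-5 + 0\right) + 3\right) 109 = 4 + \left(-5 + 3\right) 109 = 4 - 218 = -214$)
$\frac{g{\left(7,-13 \right)} \left(-61\right)}{R} - \frac{47141}{j} = \frac{48 \left(-61\right)}{-3060} - \frac{47141}{-214} = \left(-2928\right) \left(- \frac{1}{3060}\right) - - \frac{47141}{214} = \frac{244}{255} + \frac{47141}{214} = \frac{12073171}{54570}$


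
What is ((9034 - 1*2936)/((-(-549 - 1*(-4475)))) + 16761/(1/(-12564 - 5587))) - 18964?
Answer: -597238581674/1963 ≈ -3.0425e+8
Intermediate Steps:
((9034 - 1*2936)/((-(-549 - 1*(-4475)))) + 16761/(1/(-12564 - 5587))) - 18964 = ((9034 - 2936)/((-(-549 + 4475))) + 16761/(1/(-18151))) - 18964 = (6098/((-1*3926)) + 16761/(-1/18151)) - 18964 = (6098/(-3926) + 16761*(-18151)) - 18964 = (6098*(-1/3926) - 304228911) - 18964 = (-3049/1963 - 304228911) - 18964 = -597201355342/1963 - 18964 = -597238581674/1963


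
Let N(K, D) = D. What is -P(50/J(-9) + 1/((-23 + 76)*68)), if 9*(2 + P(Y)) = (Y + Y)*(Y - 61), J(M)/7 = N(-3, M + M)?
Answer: -791161101397/231986748168 ≈ -3.4104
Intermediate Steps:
J(M) = 14*M (J(M) = 7*(M + M) = 7*(2*M) = 14*M)
P(Y) = -2 + 2*Y*(-61 + Y)/9 (P(Y) = -2 + ((Y + Y)*(Y - 61))/9 = -2 + ((2*Y)*(-61 + Y))/9 = -2 + (2*Y*(-61 + Y))/9 = -2 + 2*Y*(-61 + Y)/9)
-P(50/J(-9) + 1/((-23 + 76)*68)) = -(-2 - 122*(50/((14*(-9))) + 1/((-23 + 76)*68))/9 + 2*(50/((14*(-9))) + 1/((-23 + 76)*68))**2/9) = -(-2 - 122*(50/(-126) + (1/68)/53)/9 + 2*(50/(-126) + (1/68)/53)**2/9) = -(-2 - 122*(50*(-1/126) + (1/53)*(1/68))/9 + 2*(50*(-1/126) + (1/53)*(1/68))**2/9) = -(-2 - 122*(-25/63 + 1/3604)/9 + 2*(-25/63 + 1/3604)**2/9) = -(-2 - 122/9*(-90037/227052) + 2*(-90037/227052)**2/9) = -(-2 + 5492257/1021734 + (2/9)*(8106661369/51552610704)) = -(-2 + 5492257/1021734 + 8106661369/231986748168) = -1*791161101397/231986748168 = -791161101397/231986748168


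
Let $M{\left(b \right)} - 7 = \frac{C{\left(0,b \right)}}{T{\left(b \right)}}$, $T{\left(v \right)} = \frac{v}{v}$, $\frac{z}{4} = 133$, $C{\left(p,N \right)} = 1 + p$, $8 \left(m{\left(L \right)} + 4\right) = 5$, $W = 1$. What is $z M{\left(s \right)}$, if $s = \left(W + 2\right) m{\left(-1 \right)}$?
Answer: $4256$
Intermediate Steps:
$m{\left(L \right)} = - \frac{27}{8}$ ($m{\left(L \right)} = -4 + \frac{1}{8} \cdot 5 = -4 + \frac{5}{8} = - \frac{27}{8}$)
$z = 532$ ($z = 4 \cdot 133 = 532$)
$T{\left(v \right)} = 1$
$s = - \frac{81}{8}$ ($s = \left(1 + 2\right) \left(- \frac{27}{8}\right) = 3 \left(- \frac{27}{8}\right) = - \frac{81}{8} \approx -10.125$)
$M{\left(b \right)} = 8$ ($M{\left(b \right)} = 7 + \frac{1 + 0}{1} = 7 + 1 \cdot 1 = 7 + 1 = 8$)
$z M{\left(s \right)} = 532 \cdot 8 = 4256$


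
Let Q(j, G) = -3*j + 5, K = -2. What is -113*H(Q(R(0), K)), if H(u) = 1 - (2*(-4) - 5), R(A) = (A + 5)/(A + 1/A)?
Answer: -1582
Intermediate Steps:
R(A) = (5 + A)/(A + 1/A)
Q(j, G) = 5 - 3*j
H(u) = 14 (H(u) = 1 - (-8 - 5) = 1 - 1*(-13) = 1 + 13 = 14)
-113*H(Q(R(0), K)) = -113*14 = -1582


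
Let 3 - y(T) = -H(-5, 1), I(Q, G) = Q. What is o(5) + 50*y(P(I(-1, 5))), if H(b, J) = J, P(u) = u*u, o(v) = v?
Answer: 205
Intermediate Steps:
P(u) = u²
y(T) = 4 (y(T) = 3 - (-1) = 3 - 1*(-1) = 3 + 1 = 4)
o(5) + 50*y(P(I(-1, 5))) = 5 + 50*4 = 5 + 200 = 205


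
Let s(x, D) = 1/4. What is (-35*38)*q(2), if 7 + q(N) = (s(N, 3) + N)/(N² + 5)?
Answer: 17955/2 ≈ 8977.5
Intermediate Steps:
s(x, D) = ¼
q(N) = -7 + (¼ + N)/(5 + N²) (q(N) = -7 + (¼ + N)/(N² + 5) = -7 + (¼ + N)/(5 + N²))
(-35*38)*q(2) = (-35*38)*((-139/4 + 2 - 7*2²)/(5 + 2²)) = -1330*(-139/4 + 2 - 7*4)/(5 + 4) = -1330*(-139/4 + 2 - 28)/9 = -1330*(-243)/(9*4) = -1330*(-27/4) = 17955/2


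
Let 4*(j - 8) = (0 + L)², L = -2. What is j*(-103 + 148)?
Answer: 405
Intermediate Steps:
j = 9 (j = 8 + (0 - 2)²/4 = 8 + (¼)*(-2)² = 8 + (¼)*4 = 8 + 1 = 9)
j*(-103 + 148) = 9*(-103 + 148) = 9*45 = 405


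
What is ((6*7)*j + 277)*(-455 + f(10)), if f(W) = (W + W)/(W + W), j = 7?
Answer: -259234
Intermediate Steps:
f(W) = 1 (f(W) = (2*W)/((2*W)) = (2*W)*(1/(2*W)) = 1)
((6*7)*j + 277)*(-455 + f(10)) = ((6*7)*7 + 277)*(-455 + 1) = (42*7 + 277)*(-454) = (294 + 277)*(-454) = 571*(-454) = -259234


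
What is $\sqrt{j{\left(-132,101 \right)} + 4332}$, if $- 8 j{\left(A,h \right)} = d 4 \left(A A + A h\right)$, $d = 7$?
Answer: $3 i \sqrt{1110} \approx 99.95 i$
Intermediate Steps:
$j{\left(A,h \right)} = - \frac{7 A^{2}}{2} - \frac{7 A h}{2}$ ($j{\left(A,h \right)} = - \frac{7 \cdot 4 \left(A A + A h\right)}{8} = - \frac{28 \left(A^{2} + A h\right)}{8} = - \frac{28 A^{2} + 28 A h}{8} = - \frac{7 A^{2}}{2} - \frac{7 A h}{2}$)
$\sqrt{j{\left(-132,101 \right)} + 4332} = \sqrt{\left(- \frac{7}{2}\right) \left(-132\right) \left(-132 + 101\right) + 4332} = \sqrt{\left(- \frac{7}{2}\right) \left(-132\right) \left(-31\right) + 4332} = \sqrt{-14322 + 4332} = \sqrt{-9990} = 3 i \sqrt{1110}$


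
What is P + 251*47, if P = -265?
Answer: 11532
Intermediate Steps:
P + 251*47 = -265 + 251*47 = -265 + 11797 = 11532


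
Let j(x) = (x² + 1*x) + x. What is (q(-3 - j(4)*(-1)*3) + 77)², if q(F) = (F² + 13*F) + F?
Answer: 33686416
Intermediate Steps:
j(x) = x² + 2*x (j(x) = (x² + x) + x = (x + x²) + x = x² + 2*x)
q(F) = F² + 14*F
(q(-3 - j(4)*(-1)*3) + 77)² = ((-3 - (4*(2 + 4))*(-1)*3)*(14 + (-3 - (4*(2 + 4))*(-1)*3)) + 77)² = ((-3 - (4*6)*(-1)*3)*(14 + (-3 - (4*6)*(-1)*3)) + 77)² = ((-3 - 24*(-1)*3)*(14 + (-3 - 24*(-1)*3)) + 77)² = ((-3 - (-24)*3)*(14 + (-3 - (-24)*3)) + 77)² = ((-3 - 1*(-72))*(14 + (-3 - 1*(-72))) + 77)² = ((-3 + 72)*(14 + (-3 + 72)) + 77)² = (69*(14 + 69) + 77)² = (69*83 + 77)² = (5727 + 77)² = 5804² = 33686416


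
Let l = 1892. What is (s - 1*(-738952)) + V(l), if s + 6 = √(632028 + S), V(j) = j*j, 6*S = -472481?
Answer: 4318610 + √19918122/6 ≈ 4.3194e+6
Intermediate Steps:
S = -472481/6 (S = (⅙)*(-472481) = -472481/6 ≈ -78747.)
V(j) = j²
s = -6 + √19918122/6 (s = -6 + √(632028 - 472481/6) = -6 + √(3319687/6) = -6 + √19918122/6 ≈ 737.83)
(s - 1*(-738952)) + V(l) = ((-6 + √19918122/6) - 1*(-738952)) + 1892² = ((-6 + √19918122/6) + 738952) + 3579664 = (738946 + √19918122/6) + 3579664 = 4318610 + √19918122/6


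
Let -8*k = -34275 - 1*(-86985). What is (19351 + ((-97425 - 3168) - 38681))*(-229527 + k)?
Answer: 113262836349/4 ≈ 2.8316e+10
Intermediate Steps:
k = -26355/4 (k = -(-34275 - 1*(-86985))/8 = -(-34275 + 86985)/8 = -⅛*52710 = -26355/4 ≈ -6588.8)
(19351 + ((-97425 - 3168) - 38681))*(-229527 + k) = (19351 + ((-97425 - 3168) - 38681))*(-229527 - 26355/4) = (19351 + (-100593 - 38681))*(-944463/4) = (19351 - 139274)*(-944463/4) = -119923*(-944463/4) = 113262836349/4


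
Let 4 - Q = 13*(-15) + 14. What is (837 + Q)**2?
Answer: 1044484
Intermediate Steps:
Q = 185 (Q = 4 - (13*(-15) + 14) = 4 - (-195 + 14) = 4 - 1*(-181) = 4 + 181 = 185)
(837 + Q)**2 = (837 + 185)**2 = 1022**2 = 1044484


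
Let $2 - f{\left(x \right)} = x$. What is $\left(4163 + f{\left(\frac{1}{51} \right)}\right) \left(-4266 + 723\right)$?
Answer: $- \frac{250860934}{17} \approx -1.4757 \cdot 10^{7}$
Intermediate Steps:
$f{\left(x \right)} = 2 - x$
$\left(4163 + f{\left(\frac{1}{51} \right)}\right) \left(-4266 + 723\right) = \left(4163 + \left(2 - \frac{1}{51}\right)\right) \left(-4266 + 723\right) = \left(4163 + \left(2 - \frac{1}{51}\right)\right) \left(-3543\right) = \left(4163 + \frac{101}{51}\right) \left(-3543\right) = \frac{212414}{51} \left(-3543\right) = - \frac{250860934}{17}$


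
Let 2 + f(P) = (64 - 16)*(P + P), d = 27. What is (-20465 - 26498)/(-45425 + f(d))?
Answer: 46963/42835 ≈ 1.0964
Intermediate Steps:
f(P) = -2 + 96*P (f(P) = -2 + (64 - 16)*(P + P) = -2 + 48*(2*P) = -2 + 96*P)
(-20465 - 26498)/(-45425 + f(d)) = (-20465 - 26498)/(-45425 + (-2 + 96*27)) = -46963/(-45425 + (-2 + 2592)) = -46963/(-45425 + 2590) = -46963/(-42835) = -46963*(-1/42835) = 46963/42835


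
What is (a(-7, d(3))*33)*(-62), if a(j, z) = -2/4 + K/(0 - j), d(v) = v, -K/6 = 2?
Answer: 31713/7 ≈ 4530.4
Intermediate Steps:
K = -12 (K = -6*2 = -12)
a(j, z) = -½ + 12/j (a(j, z) = -2/4 - 12/(0 - j) = -2*¼ - 12*(-1/j) = -½ - (-12)/j = -½ + 12/j)
(a(-7, d(3))*33)*(-62) = (((½)*(24 - 1*(-7))/(-7))*33)*(-62) = (((½)*(-⅐)*(24 + 7))*33)*(-62) = (((½)*(-⅐)*31)*33)*(-62) = -31/14*33*(-62) = -1023/14*(-62) = 31713/7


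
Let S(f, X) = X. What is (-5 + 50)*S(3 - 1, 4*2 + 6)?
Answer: 630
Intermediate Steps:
(-5 + 50)*S(3 - 1, 4*2 + 6) = (-5 + 50)*(4*2 + 6) = 45*(8 + 6) = 45*14 = 630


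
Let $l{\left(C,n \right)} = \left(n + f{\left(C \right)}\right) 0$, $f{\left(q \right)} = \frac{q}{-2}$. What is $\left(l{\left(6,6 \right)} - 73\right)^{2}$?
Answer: $5329$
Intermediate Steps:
$f{\left(q \right)} = - \frac{q}{2}$ ($f{\left(q \right)} = q \left(- \frac{1}{2}\right) = - \frac{q}{2}$)
$l{\left(C,n \right)} = 0$ ($l{\left(C,n \right)} = \left(n - \frac{C}{2}\right) 0 = 0$)
$\left(l{\left(6,6 \right)} - 73\right)^{2} = \left(0 - 73\right)^{2} = \left(-73\right)^{2} = 5329$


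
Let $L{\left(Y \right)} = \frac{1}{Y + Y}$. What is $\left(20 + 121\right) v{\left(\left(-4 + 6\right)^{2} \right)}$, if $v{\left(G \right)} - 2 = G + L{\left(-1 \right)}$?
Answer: $\frac{1551}{2} \approx 775.5$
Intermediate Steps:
$L{\left(Y \right)} = \frac{1}{2 Y}$
$v{\left(G \right)} = \frac{3}{2} + G$ ($v{\left(G \right)} = 2 + \left(G + \frac{1}{2 \left(-1\right)}\right) = 2 + \left(G + \frac{1}{2} \left(-1\right)\right) = 2 + \left(G - \frac{1}{2}\right) = 2 + \left(- \frac{1}{2} + G\right) = \frac{3}{2} + G$)
$\left(20 + 121\right) v{\left(\left(-4 + 6\right)^{2} \right)} = \left(20 + 121\right) \left(\frac{3}{2} + \left(-4 + 6\right)^{2}\right) = 141 \left(\frac{3}{2} + 2^{2}\right) = 141 \left(\frac{3}{2} + 4\right) = 141 \cdot \frac{11}{2} = \frac{1551}{2}$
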